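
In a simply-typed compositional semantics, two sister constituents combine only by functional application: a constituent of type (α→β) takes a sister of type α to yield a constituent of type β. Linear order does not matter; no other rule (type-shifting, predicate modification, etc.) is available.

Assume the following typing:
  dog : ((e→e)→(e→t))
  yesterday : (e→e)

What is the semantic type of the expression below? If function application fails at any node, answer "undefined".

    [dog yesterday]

(e→t)

[dog yesterday] — dog of type ((e→e)→(e→t)) combines with yesterday of type (e→e): type (e→t).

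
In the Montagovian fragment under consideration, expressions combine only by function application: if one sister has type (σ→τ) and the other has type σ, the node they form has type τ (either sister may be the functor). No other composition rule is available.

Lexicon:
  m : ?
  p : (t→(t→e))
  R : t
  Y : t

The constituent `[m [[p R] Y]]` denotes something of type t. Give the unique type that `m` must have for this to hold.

At [m [[p R] Y]] (required: t): [[p R] Y] is e, which is not a function with range t; hence m is the functor — type (e→t).

(e→t)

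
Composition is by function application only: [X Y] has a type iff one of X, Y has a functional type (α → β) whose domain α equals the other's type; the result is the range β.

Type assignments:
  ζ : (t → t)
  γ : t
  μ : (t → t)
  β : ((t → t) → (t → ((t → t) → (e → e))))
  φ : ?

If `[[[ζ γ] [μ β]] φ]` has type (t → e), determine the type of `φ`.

At [[[ζ γ] [μ β]] φ] (required: (t → e)): [[ζ γ] [μ β]] is ((t → t) → (e → e)), which is not a function with range (t → e); hence φ is the functor — type (((t → t) → (e → e)) → (t → e)).

(((t → t) → (e → e)) → (t → e))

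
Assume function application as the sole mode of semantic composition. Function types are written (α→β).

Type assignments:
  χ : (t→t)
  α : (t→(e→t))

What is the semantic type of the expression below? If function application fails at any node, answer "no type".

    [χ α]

no type

[χ α]: (t→t) with (t→(e→t)) — neither is a function whose domain matches the other; composition fails here.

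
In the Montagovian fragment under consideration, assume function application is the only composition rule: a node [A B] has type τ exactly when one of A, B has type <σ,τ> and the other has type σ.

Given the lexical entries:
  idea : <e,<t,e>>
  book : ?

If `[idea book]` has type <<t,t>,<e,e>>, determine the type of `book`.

<<e,<t,e>>,<<t,t>,<e,e>>>

[idea book] is required to be <<t,t>,<e,e>>. idea : <e,<t,e>> cannot yield <<t,t>,<e,e>> as functor, so book : <<e,<t,e>>,<<t,t>,<e,e>>>.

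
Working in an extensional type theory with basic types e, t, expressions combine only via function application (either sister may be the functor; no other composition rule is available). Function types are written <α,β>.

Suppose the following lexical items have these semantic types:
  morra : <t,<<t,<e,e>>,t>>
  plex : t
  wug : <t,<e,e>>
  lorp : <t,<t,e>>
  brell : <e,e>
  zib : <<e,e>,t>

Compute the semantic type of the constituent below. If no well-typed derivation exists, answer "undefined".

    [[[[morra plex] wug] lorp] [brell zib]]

e

[morra plex] — morra of type <t,<<t,<e,e>>,t>> combines with plex of type t: type <<t,<e,e>>,t>.
[[morra plex] wug] — [morra plex] of type <<t,<e,e>>,t> combines with wug of type <t,<e,e>>: type t.
[[[morra plex] wug] lorp] — lorp of type <t,<t,e>> combines with [[morra plex] wug] of type t: type <t,e>.
[brell zib] — zib of type <<e,e>,t> combines with brell of type <e,e>: type t.
[[[[morra plex] wug] lorp] [brell zib]] — [[[morra plex] wug] lorp] of type <t,e> combines with [brell zib] of type t: type e.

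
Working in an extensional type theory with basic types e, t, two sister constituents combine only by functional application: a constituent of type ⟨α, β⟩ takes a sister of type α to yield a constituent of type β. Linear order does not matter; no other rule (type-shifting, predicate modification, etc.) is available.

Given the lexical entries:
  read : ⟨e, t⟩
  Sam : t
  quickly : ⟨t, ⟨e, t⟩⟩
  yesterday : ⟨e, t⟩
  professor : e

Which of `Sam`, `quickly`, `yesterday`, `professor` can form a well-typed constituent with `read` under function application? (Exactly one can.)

Sam : t — does not combine with read.
quickly : ⟨t, ⟨e, t⟩⟩ — does not combine with read.
yesterday : ⟨e, t⟩ — does not combine with read.
professor — combines: read : ⟨e, t⟩ takes professor : e as argument, giving t.

professor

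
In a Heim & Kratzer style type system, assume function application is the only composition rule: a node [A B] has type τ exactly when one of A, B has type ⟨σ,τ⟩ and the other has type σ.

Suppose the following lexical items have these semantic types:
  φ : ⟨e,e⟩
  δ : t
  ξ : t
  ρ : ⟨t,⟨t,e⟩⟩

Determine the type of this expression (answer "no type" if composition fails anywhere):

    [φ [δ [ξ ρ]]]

[ξ ρ]: functor ρ : ⟨t,⟨t,e⟩⟩, argument ξ : t; result ⟨t,e⟩.
[δ [ξ ρ]]: functor [ξ ρ] : ⟨t,e⟩, argument δ : t; result e.
[φ [δ [ξ ρ]]]: functor φ : ⟨e,e⟩, argument [δ [ξ ρ]] : e; result e.

e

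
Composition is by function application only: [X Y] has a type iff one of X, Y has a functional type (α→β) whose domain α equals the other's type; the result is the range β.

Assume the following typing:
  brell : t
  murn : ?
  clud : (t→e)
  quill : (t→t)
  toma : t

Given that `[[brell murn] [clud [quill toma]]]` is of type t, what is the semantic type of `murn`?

(t→(e→t))

At [[brell murn] [clud [quill toma]]] (required: t): [clud [quill toma]] is e, which is not a function with range t; hence [brell murn] is the functor — type (e→t).
At [brell murn] (required: (e→t)): brell is t, which is not a function with range (e→t); hence murn is the functor — type (t→(e→t)).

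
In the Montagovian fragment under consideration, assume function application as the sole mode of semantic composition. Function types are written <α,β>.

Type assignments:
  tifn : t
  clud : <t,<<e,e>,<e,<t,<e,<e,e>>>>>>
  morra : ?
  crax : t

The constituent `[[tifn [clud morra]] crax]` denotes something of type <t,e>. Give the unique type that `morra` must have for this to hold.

At [[tifn [clud morra]] crax] (required: <t,e>): crax is t, which is not a function with range <t,e>; hence [tifn [clud morra]] is the functor — type <t,<t,e>>.
At [tifn [clud morra]] (required: <t,<t,e>>): tifn is t, which is not a function with range <t,<t,e>>; hence [clud morra] is the functor — type <t,<t,<t,e>>>.
At [clud morra] (required: <t,<t,<t,e>>>): clud is <t,<<e,e>,<e,<t,<e,<e,e>>>>>>, which is not a function with range <t,<t,<t,e>>>; hence morra is the functor — type <<t,<<e,e>,<e,<t,<e,<e,e>>>>>>,<t,<t,<t,e>>>>.

<<t,<<e,e>,<e,<t,<e,<e,e>>>>>>,<t,<t,<t,e>>>>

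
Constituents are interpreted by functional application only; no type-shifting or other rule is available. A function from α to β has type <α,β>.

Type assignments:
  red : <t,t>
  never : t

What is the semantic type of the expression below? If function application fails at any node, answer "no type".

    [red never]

[red never] — red of type <t,t> combines with never of type t: type t.

t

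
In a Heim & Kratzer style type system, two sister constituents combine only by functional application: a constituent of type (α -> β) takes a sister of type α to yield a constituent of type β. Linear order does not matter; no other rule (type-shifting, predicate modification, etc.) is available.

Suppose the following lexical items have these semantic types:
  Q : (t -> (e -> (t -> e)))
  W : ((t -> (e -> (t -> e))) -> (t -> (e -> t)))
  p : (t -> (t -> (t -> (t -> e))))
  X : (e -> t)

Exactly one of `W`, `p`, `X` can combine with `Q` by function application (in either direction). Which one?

W — combines: W : ((t -> (e -> (t -> e))) -> (t -> (e -> t))) takes Q : (t -> (e -> (t -> e))) as argument, giving (t -> (e -> t)).
p : (t -> (t -> (t -> (t -> e)))) — neither side's domain matches the other.
X : (e -> t) — neither side's domain matches the other.

W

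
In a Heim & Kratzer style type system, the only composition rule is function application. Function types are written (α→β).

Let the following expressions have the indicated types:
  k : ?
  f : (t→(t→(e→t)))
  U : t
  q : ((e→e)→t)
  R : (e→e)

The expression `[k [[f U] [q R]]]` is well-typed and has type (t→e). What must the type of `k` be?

((e→t)→(t→e))

[k [[f U] [q R]]] is required to be (t→e). [[f U] [q R]] : (e→t) cannot yield (t→e) as functor, so k : ((e→t)→(t→e)).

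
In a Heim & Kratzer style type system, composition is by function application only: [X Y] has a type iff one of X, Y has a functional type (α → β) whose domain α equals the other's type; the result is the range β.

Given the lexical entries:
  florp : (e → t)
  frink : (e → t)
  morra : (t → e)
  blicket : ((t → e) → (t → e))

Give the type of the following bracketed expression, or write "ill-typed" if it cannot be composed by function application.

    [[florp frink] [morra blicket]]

ill-typed

[florp frink]: (e → t) with (e → t) — neither is a function whose domain matches the other; composition fails here.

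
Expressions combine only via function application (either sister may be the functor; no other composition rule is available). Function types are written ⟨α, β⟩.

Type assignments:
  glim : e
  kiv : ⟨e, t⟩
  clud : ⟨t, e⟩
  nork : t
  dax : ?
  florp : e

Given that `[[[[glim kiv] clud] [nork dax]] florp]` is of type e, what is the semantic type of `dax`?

At [[[[glim kiv] clud] [nork dax]] florp] (required: e): florp is e, which is not a function with range e; hence [[[glim kiv] clud] [nork dax]] is the functor — type ⟨e, e⟩.
At [[[glim kiv] clud] [nork dax]] (required: ⟨e, e⟩): [[glim kiv] clud] is e, which is not a function with range ⟨e, e⟩; hence [nork dax] is the functor — type ⟨e, ⟨e, e⟩⟩.
At [nork dax] (required: ⟨e, ⟨e, e⟩⟩): nork is t, which is not a function with range ⟨e, ⟨e, e⟩⟩; hence dax is the functor — type ⟨t, ⟨e, ⟨e, e⟩⟩⟩.

⟨t, ⟨e, ⟨e, e⟩⟩⟩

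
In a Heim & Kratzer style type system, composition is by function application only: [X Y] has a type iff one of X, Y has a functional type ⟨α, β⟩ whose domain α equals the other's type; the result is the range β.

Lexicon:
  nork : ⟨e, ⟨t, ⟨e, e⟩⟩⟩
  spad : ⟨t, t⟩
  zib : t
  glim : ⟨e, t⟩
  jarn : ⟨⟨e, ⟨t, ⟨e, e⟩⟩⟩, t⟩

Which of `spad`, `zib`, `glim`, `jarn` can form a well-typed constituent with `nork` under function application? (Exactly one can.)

jarn

spad : ⟨t, t⟩ — nork needs e; spad needs t; neither fits.
zib : t — nork needs e; zib needs nothing (atomic); neither fits.
glim : ⟨e, t⟩ — nork needs e; glim needs e; neither fits.
jarn — combines: jarn : ⟨⟨e, ⟨t, ⟨e, e⟩⟩⟩, t⟩ takes nork : ⟨e, ⟨t, ⟨e, e⟩⟩⟩ as argument, giving t.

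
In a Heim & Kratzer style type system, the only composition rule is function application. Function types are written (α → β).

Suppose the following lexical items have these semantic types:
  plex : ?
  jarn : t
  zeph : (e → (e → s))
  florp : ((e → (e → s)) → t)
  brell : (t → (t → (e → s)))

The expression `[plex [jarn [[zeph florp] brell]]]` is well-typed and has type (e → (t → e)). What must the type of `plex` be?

For [plex [jarn [[zeph florp] brell]]] to have type (e → (t → e)) with [jarn [[zeph florp] brell]] of type (e → s), plex must be the function: plex : ((e → s) → (e → (t → e))).

((e → s) → (e → (t → e)))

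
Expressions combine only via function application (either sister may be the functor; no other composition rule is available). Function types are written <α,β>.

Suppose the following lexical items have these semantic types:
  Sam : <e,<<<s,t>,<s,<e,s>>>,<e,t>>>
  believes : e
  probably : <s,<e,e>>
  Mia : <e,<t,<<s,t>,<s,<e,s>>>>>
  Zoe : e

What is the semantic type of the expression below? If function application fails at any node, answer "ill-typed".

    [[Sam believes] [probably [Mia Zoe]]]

ill-typed

[Sam believes]: Sam is <e,<<<s,t>,<s,<e,s>>>,<e,t>>>, believes is e; result <<<s,t>,<s,<e,s>>>,<e,t>>.
[Mia Zoe]: Mia is <e,<t,<<s,t>,<s,<e,s>>>>>, Zoe is e; result <t,<<s,t>,<s,<e,s>>>>.
At [probably [Mia Zoe]]: neither <s,<e,e>> nor <t,<<s,t>,<s,<e,s>>>> can take the other as argument; the node is ill-typed.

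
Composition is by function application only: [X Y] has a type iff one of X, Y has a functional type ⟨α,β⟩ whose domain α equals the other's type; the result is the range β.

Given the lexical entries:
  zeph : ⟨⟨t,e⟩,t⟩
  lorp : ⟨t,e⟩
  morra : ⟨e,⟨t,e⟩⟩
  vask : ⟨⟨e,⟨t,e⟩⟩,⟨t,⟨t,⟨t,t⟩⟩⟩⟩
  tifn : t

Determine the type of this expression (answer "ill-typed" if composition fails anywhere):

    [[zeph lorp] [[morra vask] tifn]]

[zeph lorp]: zeph is ⟨⟨t,e⟩,t⟩, lorp is ⟨t,e⟩; result t.
[morra vask]: vask is ⟨⟨e,⟨t,e⟩⟩,⟨t,⟨t,⟨t,t⟩⟩⟩⟩, morra is ⟨e,⟨t,e⟩⟩; result ⟨t,⟨t,⟨t,t⟩⟩⟩.
[[morra vask] tifn]: [morra vask] is ⟨t,⟨t,⟨t,t⟩⟩⟩, tifn is t; result ⟨t,⟨t,t⟩⟩.
[[zeph lorp] [[morra vask] tifn]]: [[morra vask] tifn] is ⟨t,⟨t,t⟩⟩, [zeph lorp] is t; result ⟨t,t⟩.

⟨t,t⟩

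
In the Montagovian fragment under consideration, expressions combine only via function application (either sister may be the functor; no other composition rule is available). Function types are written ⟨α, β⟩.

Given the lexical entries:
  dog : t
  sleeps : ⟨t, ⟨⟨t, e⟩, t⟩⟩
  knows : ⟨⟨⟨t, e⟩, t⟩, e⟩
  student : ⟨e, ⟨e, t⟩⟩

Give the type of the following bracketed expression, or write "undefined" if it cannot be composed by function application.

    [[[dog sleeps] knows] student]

[dog sleeps]: ⟨t, ⟨⟨t, e⟩, t⟩⟩ applied to t yields ⟨⟨t, e⟩, t⟩.
[[dog sleeps] knows]: ⟨⟨⟨t, e⟩, t⟩, e⟩ applied to ⟨⟨t, e⟩, t⟩ yields e.
[[[dog sleeps] knows] student]: ⟨e, ⟨e, t⟩⟩ applied to e yields ⟨e, t⟩.

⟨e, t⟩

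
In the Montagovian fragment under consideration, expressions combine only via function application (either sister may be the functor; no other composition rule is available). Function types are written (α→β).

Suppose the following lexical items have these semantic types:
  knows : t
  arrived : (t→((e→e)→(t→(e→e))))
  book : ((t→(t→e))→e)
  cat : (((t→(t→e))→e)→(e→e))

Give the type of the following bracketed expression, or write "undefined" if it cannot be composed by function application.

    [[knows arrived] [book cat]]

(t→(e→e))

[knows arrived]: (t→((e→e)→(t→(e→e)))) applied to t yields ((e→e)→(t→(e→e))).
[book cat]: (((t→(t→e))→e)→(e→e)) applied to ((t→(t→e))→e) yields (e→e).
[[knows arrived] [book cat]]: ((e→e)→(t→(e→e))) applied to (e→e) yields (t→(e→e)).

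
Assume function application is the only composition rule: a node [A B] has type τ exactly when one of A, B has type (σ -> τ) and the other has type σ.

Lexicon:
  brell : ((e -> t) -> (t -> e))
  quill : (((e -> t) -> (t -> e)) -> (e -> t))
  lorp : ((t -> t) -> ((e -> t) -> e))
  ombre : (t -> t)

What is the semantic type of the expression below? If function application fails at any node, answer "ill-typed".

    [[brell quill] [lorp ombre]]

[brell quill] — quill of type (((e -> t) -> (t -> e)) -> (e -> t)) combines with brell of type ((e -> t) -> (t -> e)): type (e -> t).
[lorp ombre] — lorp of type ((t -> t) -> ((e -> t) -> e)) combines with ombre of type (t -> t): type ((e -> t) -> e).
[[brell quill] [lorp ombre]] — [lorp ombre] of type ((e -> t) -> e) combines with [brell quill] of type (e -> t): type e.

e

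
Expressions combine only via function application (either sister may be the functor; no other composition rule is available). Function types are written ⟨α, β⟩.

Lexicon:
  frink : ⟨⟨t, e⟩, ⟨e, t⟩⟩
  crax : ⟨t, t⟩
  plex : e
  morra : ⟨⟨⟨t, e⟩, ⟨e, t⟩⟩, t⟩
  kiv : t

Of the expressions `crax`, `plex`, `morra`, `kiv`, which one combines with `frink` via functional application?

morra

crax : ⟨t, t⟩ — neither side's domain matches the other.
plex : e — neither side's domain matches the other.
morra — combines: morra : ⟨⟨⟨t, e⟩, ⟨e, t⟩⟩, t⟩ takes frink : ⟨⟨t, e⟩, ⟨e, t⟩⟩ as argument, giving t.
kiv : t — neither side's domain matches the other.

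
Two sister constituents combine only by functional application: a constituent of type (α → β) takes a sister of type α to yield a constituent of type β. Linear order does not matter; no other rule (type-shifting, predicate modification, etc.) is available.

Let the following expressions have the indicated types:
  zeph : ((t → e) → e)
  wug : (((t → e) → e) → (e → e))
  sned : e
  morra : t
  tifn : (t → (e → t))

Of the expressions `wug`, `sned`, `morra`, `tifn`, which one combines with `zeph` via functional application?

wug

wug — combines: wug : (((t → e) → e) → (e → e)) takes zeph : ((t → e) → e) as argument, giving (e → e).
sned : e — zeph needs (t → e); sned needs nothing (atomic); neither fits.
morra : t — zeph needs (t → e); morra needs nothing (atomic); neither fits.
tifn : (t → (e → t)) — zeph needs (t → e); tifn needs t; neither fits.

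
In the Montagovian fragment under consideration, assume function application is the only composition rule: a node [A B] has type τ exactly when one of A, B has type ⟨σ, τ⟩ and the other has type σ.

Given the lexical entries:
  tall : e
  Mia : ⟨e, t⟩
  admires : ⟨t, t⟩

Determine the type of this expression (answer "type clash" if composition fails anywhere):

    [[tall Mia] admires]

t

At [tall Mia], Mia : ⟨e, t⟩ takes tall : e, giving t.
At [[tall Mia] admires], admires : ⟨t, t⟩ takes [tall Mia] : t, giving t.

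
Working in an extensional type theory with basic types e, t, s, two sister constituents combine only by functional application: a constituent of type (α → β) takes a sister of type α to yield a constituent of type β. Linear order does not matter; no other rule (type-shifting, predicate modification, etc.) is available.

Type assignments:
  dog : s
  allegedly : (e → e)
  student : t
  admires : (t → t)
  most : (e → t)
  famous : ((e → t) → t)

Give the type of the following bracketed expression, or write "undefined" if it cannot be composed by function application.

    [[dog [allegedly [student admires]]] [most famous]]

[student admires] — admires of type (t → t) combines with student of type t: type t.
[allegedly [student admires]]: (e → e) and t cannot combine by function application — type clash.

undefined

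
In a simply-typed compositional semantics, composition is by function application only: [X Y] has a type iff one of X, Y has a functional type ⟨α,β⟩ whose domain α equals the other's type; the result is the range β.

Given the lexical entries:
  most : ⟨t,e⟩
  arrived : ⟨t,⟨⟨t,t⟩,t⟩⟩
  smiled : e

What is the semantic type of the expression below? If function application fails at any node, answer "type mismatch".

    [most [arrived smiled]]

At [arrived smiled]: neither ⟨t,⟨⟨t,t⟩,t⟩⟩ nor e can take the other as argument; the node is ill-typed.

type mismatch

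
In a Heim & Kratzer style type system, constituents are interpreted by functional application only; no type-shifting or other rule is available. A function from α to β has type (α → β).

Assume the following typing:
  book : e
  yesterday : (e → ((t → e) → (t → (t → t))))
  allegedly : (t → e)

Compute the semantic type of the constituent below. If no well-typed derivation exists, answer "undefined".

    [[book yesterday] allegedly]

(t → (t → t))

[book yesterday] — yesterday of type (e → ((t → e) → (t → (t → t)))) combines with book of type e: type ((t → e) → (t → (t → t))).
[[book yesterday] allegedly] — [book yesterday] of type ((t → e) → (t → (t → t))) combines with allegedly of type (t → e): type (t → (t → t)).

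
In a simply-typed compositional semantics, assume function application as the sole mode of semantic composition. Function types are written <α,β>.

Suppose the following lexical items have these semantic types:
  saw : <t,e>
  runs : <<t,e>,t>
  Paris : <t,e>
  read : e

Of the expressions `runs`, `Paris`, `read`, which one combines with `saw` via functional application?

runs

runs — combines: runs : <<t,e>,t> takes saw : <t,e> as argument, giving t.
Paris : <t,e> — neither side's domain matches the other.
read : e — neither side's domain matches the other.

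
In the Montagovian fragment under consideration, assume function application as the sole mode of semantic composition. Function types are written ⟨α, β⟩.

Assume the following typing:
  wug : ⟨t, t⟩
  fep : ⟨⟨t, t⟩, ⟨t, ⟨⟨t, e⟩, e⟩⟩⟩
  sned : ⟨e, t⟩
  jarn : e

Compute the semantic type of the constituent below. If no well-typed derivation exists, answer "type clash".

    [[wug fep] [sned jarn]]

⟨⟨t, e⟩, e⟩

[wug fep]: ⟨⟨t, t⟩, ⟨t, ⟨⟨t, e⟩, e⟩⟩⟩ applied to ⟨t, t⟩ yields ⟨t, ⟨⟨t, e⟩, e⟩⟩.
[sned jarn]: ⟨e, t⟩ applied to e yields t.
[[wug fep] [sned jarn]]: ⟨t, ⟨⟨t, e⟩, e⟩⟩ applied to t yields ⟨⟨t, e⟩, e⟩.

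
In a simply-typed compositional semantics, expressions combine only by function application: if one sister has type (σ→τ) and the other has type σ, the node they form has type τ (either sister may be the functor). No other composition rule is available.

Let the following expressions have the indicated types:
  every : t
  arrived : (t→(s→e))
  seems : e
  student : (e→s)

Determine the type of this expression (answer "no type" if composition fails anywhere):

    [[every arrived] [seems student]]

e

[every arrived]: functor arrived : (t→(s→e)), argument every : t; result (s→e).
[seems student]: functor student : (e→s), argument seems : e; result s.
[[every arrived] [seems student]]: functor [every arrived] : (s→e), argument [seems student] : s; result e.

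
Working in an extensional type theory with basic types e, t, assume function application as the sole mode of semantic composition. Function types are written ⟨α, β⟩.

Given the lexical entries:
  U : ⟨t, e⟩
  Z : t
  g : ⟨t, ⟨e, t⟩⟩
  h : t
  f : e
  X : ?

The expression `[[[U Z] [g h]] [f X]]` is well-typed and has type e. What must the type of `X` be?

⟨e, ⟨t, e⟩⟩

At [[[U Z] [g h]] [f X]] (required: e): [[U Z] [g h]] is t, which is not a function with range e; hence [f X] is the functor — type ⟨t, e⟩.
At [f X] (required: ⟨t, e⟩): f is e, which is not a function with range ⟨t, e⟩; hence X is the functor — type ⟨e, ⟨t, e⟩⟩.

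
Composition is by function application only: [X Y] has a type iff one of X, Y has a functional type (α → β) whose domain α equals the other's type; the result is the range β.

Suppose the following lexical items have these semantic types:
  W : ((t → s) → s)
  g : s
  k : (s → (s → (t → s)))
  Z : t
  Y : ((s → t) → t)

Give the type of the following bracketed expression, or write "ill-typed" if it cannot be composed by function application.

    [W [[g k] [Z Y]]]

ill-typed

[g k] — k of type (s → (s → (t → s))) combines with g of type s: type (s → (t → s)).
[Z Y]: t with ((s → t) → t) — neither is a function whose domain matches the other; composition fails here.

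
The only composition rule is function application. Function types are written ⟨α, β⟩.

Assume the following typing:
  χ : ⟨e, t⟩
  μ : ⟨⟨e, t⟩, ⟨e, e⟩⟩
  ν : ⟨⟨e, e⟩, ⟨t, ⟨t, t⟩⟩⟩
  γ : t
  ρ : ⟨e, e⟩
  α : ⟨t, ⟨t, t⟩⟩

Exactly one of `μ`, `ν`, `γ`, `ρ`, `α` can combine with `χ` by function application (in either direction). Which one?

μ

μ — combines: μ : ⟨⟨e, t⟩, ⟨e, e⟩⟩ takes χ : ⟨e, t⟩ as argument, giving ⟨e, e⟩.
ν : ⟨⟨e, e⟩, ⟨t, ⟨t, t⟩⟩⟩ — χ needs e; ν needs ⟨e, e⟩; neither fits.
γ : t — χ needs e; γ needs nothing (atomic); neither fits.
ρ : ⟨e, e⟩ — χ needs e; ρ needs e; neither fits.
α : ⟨t, ⟨t, t⟩⟩ — χ needs e; α needs t; neither fits.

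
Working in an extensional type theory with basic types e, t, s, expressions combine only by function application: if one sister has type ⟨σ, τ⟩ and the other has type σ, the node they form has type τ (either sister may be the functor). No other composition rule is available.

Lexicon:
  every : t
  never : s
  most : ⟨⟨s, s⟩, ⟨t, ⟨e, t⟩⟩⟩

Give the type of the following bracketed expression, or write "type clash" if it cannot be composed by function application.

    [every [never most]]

type clash

At [never most]: neither s nor ⟨⟨s, s⟩, ⟨t, ⟨e, t⟩⟩⟩ can take the other as argument; the node is ill-typed.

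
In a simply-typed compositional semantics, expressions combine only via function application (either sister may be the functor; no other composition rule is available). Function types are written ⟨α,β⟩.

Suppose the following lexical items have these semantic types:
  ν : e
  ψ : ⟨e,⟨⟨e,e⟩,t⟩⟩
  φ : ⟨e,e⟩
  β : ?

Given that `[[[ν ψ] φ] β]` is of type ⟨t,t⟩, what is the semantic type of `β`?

⟨t,⟨t,t⟩⟩

At [[[ν ψ] φ] β] (required: ⟨t,t⟩): [[ν ψ] φ] is t, which is not a function with range ⟨t,t⟩; hence β is the functor — type ⟨t,⟨t,t⟩⟩.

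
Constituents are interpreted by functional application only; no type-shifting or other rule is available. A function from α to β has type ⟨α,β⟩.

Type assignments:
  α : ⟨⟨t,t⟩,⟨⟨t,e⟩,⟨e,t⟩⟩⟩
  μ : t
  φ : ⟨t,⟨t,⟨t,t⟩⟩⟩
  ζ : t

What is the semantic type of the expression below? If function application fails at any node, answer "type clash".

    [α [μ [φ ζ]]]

⟨⟨t,e⟩,⟨e,t⟩⟩

[φ ζ]: functor φ : ⟨t,⟨t,⟨t,t⟩⟩⟩, argument ζ : t; result ⟨t,⟨t,t⟩⟩.
[μ [φ ζ]]: functor [φ ζ] : ⟨t,⟨t,t⟩⟩, argument μ : t; result ⟨t,t⟩.
[α [μ [φ ζ]]]: functor α : ⟨⟨t,t⟩,⟨⟨t,e⟩,⟨e,t⟩⟩⟩, argument [μ [φ ζ]] : ⟨t,t⟩; result ⟨⟨t,e⟩,⟨e,t⟩⟩.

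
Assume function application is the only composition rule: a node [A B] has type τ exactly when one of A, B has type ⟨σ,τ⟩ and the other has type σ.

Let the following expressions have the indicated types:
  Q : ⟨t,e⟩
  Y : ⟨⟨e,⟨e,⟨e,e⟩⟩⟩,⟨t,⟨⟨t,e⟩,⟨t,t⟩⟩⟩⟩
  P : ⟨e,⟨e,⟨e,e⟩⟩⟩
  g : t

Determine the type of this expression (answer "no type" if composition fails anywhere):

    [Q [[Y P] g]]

[Y P]: ⟨⟨e,⟨e,⟨e,e⟩⟩⟩,⟨t,⟨⟨t,e⟩,⟨t,t⟩⟩⟩⟩ applied to ⟨e,⟨e,⟨e,e⟩⟩⟩ yields ⟨t,⟨⟨t,e⟩,⟨t,t⟩⟩⟩.
[[Y P] g]: ⟨t,⟨⟨t,e⟩,⟨t,t⟩⟩⟩ applied to t yields ⟨⟨t,e⟩,⟨t,t⟩⟩.
[Q [[Y P] g]]: ⟨⟨t,e⟩,⟨t,t⟩⟩ applied to ⟨t,e⟩ yields ⟨t,t⟩.

⟨t,t⟩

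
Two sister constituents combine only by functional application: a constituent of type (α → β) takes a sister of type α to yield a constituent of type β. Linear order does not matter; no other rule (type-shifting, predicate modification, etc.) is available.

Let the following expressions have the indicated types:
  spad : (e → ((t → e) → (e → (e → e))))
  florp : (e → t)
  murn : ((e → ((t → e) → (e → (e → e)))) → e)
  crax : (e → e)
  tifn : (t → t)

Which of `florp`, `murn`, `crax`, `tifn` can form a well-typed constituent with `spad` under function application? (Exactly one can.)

murn

florp : (e → t) — neither side's domain matches the other.
murn — combines: murn : ((e → ((t → e) → (e → (e → e)))) → e) takes spad : (e → ((t → e) → (e → (e → e)))) as argument, giving e.
crax : (e → e) — neither side's domain matches the other.
tifn : (t → t) — neither side's domain matches the other.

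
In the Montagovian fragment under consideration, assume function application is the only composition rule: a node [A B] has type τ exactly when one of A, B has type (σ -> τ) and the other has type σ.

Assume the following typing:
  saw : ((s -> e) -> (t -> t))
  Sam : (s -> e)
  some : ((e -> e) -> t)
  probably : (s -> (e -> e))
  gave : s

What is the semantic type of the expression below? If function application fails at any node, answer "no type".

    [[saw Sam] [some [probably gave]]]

At [saw Sam], saw : ((s -> e) -> (t -> t)) takes Sam : (s -> e), giving (t -> t).
At [probably gave], probably : (s -> (e -> e)) takes gave : s, giving (e -> e).
At [some [probably gave]], some : ((e -> e) -> t) takes [probably gave] : (e -> e), giving t.
At [[saw Sam] [some [probably gave]]], [saw Sam] : (t -> t) takes [some [probably gave]] : t, giving t.

t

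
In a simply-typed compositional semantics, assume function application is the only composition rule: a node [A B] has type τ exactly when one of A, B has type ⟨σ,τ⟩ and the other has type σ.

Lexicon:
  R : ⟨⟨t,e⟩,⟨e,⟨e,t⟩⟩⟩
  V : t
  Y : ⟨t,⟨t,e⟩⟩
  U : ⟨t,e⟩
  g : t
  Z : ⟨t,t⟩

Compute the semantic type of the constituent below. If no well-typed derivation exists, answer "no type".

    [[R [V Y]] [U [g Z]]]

[V Y] — Y of type ⟨t,⟨t,e⟩⟩ combines with V of type t: type ⟨t,e⟩.
[R [V Y]] — R of type ⟨⟨t,e⟩,⟨e,⟨e,t⟩⟩⟩ combines with [V Y] of type ⟨t,e⟩: type ⟨e,⟨e,t⟩⟩.
[g Z] — Z of type ⟨t,t⟩ combines with g of type t: type t.
[U [g Z]] — U of type ⟨t,e⟩ combines with [g Z] of type t: type e.
[[R [V Y]] [U [g Z]]] — [R [V Y]] of type ⟨e,⟨e,t⟩⟩ combines with [U [g Z]] of type e: type ⟨e,t⟩.

⟨e,t⟩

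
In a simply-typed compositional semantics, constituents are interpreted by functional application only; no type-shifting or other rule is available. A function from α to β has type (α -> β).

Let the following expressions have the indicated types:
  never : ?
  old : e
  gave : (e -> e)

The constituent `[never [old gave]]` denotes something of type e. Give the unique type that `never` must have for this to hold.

At [never [old gave]] (required: e): [old gave] is e, which is not a function with range e; hence never is the functor — type (e -> e).

(e -> e)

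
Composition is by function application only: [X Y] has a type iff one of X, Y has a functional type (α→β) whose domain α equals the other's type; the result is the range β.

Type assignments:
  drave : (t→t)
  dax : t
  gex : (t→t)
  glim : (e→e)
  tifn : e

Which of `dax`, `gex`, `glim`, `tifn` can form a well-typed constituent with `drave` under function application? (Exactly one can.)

dax — combines: drave : (t→t) takes dax : t as argument, giving t.
gex : (t→t) — does not combine with drave.
glim : (e→e) — does not combine with drave.
tifn : e — does not combine with drave.

dax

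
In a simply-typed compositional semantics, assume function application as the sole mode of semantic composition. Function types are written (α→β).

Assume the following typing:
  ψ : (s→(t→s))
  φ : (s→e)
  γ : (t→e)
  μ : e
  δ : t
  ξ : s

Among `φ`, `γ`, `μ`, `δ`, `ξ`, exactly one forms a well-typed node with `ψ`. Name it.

φ : (s→e) — ψ needs s; φ needs s; neither fits.
γ : (t→e) — ψ needs s; γ needs t; neither fits.
μ : e — ψ needs s; μ needs nothing (atomic); neither fits.
δ : t — ψ needs s; δ needs nothing (atomic); neither fits.
ξ — combines: ψ : (s→(t→s)) takes ξ : s as argument, giving (t→s).

ξ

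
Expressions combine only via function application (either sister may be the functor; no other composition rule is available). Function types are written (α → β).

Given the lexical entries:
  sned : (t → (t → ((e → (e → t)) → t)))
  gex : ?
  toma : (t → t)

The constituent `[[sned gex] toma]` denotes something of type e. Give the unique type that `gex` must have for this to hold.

((t → (t → ((e → (e → t)) → t))) → ((t → t) → e))

[[sned gex] toma] must have type e. The sister toma has type (t → t); that is not a function onto e, so [sned gex] must be the functor, of type ((t → t) → e).
[sned gex] must have type ((t → t) → e). The sister sned has type (t → (t → ((e → (e → t)) → t))); that is not a function onto ((t → t) → e), so gex must be the functor, of type ((t → (t → ((e → (e → t)) → t))) → ((t → t) → e)).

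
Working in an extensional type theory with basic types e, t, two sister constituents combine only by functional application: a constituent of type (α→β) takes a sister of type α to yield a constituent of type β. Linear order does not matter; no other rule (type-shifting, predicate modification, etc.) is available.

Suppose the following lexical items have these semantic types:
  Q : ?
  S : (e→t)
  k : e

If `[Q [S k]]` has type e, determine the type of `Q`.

(t→e)

For [Q [S k]] to have type e with [S k] of type t, Q must be the function: Q : (t→e).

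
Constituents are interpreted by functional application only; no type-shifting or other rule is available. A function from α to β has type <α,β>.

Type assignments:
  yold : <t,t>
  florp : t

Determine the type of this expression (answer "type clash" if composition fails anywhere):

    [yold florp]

[yold florp]: functor yold : <t,t>, argument florp : t; result t.

t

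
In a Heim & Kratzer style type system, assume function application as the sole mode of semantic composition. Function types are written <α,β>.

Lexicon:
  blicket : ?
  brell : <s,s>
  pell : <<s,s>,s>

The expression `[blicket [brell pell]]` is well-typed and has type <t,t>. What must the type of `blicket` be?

At [blicket [brell pell]] (required: <t,t>): [brell pell] is s, which is not a function with range <t,t>; hence blicket is the functor — type <s,<t,t>>.

<s,<t,t>>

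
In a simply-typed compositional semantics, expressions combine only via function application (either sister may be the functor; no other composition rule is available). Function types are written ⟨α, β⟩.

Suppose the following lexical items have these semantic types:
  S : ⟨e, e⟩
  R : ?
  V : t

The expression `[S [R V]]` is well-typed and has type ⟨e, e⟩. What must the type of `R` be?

⟨t, ⟨⟨e, e⟩, ⟨e, e⟩⟩⟩

[S [R V]] is required to be ⟨e, e⟩. S : ⟨e, e⟩ cannot yield ⟨e, e⟩ as functor, so [R V] : ⟨⟨e, e⟩, ⟨e, e⟩⟩.
[R V] is required to be ⟨⟨e, e⟩, ⟨e, e⟩⟩. V : t cannot yield ⟨⟨e, e⟩, ⟨e, e⟩⟩ as functor, so R : ⟨t, ⟨⟨e, e⟩, ⟨e, e⟩⟩⟩.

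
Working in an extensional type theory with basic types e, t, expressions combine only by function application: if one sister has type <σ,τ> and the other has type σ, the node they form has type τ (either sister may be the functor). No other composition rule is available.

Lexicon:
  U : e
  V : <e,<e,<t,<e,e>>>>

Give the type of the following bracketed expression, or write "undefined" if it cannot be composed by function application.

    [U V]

[U V]: V is <e,<e,<t,<e,e>>>>, U is e; result <e,<t,<e,e>>>.

<e,<t,<e,e>>>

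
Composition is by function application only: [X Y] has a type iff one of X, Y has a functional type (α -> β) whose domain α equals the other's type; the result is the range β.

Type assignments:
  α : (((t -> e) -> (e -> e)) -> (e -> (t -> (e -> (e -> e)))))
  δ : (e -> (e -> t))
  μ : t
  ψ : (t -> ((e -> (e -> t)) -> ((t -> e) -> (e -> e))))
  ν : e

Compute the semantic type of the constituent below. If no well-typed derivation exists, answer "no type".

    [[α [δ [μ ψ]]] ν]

(t -> (e -> (e -> e)))

[μ ψ]: functor ψ : (t -> ((e -> (e -> t)) -> ((t -> e) -> (e -> e)))), argument μ : t; result ((e -> (e -> t)) -> ((t -> e) -> (e -> e))).
[δ [μ ψ]]: functor [μ ψ] : ((e -> (e -> t)) -> ((t -> e) -> (e -> e))), argument δ : (e -> (e -> t)); result ((t -> e) -> (e -> e)).
[α [δ [μ ψ]]]: functor α : (((t -> e) -> (e -> e)) -> (e -> (t -> (e -> (e -> e))))), argument [δ [μ ψ]] : ((t -> e) -> (e -> e)); result (e -> (t -> (e -> (e -> e)))).
[[α [δ [μ ψ]]] ν]: functor [α [δ [μ ψ]]] : (e -> (t -> (e -> (e -> e)))), argument ν : e; result (t -> (e -> (e -> e))).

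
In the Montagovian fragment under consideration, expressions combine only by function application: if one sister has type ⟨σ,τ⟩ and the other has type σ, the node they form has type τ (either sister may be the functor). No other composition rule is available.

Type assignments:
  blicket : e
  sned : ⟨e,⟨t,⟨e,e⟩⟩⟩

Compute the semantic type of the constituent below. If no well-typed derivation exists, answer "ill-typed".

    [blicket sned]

⟨t,⟨e,e⟩⟩

[blicket sned]: ⟨e,⟨t,⟨e,e⟩⟩⟩ applied to e yields ⟨t,⟨e,e⟩⟩.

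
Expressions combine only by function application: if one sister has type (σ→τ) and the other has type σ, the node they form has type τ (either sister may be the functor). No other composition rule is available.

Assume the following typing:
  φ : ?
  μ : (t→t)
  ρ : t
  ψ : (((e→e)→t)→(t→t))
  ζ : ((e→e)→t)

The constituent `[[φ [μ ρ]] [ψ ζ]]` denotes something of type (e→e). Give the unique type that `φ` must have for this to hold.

For [[φ [μ ρ]] [ψ ζ]] to have type (e→e) with [ψ ζ] of type (t→t), [φ [μ ρ]] must be the function: [φ [μ ρ]] : ((t→t)→(e→e)).
For [φ [μ ρ]] to have type ((t→t)→(e→e)) with [μ ρ] of type t, φ must be the function: φ : (t→((t→t)→(e→e))).

(t→((t→t)→(e→e)))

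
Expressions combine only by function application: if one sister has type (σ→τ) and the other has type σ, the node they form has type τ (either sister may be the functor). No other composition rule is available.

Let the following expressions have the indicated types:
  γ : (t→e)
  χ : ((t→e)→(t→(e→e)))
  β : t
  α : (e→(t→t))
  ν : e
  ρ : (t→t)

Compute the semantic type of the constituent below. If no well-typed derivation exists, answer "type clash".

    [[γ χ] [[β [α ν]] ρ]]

(e→e)

[γ χ]: ((t→e)→(t→(e→e))) applied to (t→e) yields (t→(e→e)).
[α ν]: (e→(t→t)) applied to e yields (t→t).
[β [α ν]]: (t→t) applied to t yields t.
[[β [α ν]] ρ]: (t→t) applied to t yields t.
[[γ χ] [[β [α ν]] ρ]]: (t→(e→e)) applied to t yields (e→e).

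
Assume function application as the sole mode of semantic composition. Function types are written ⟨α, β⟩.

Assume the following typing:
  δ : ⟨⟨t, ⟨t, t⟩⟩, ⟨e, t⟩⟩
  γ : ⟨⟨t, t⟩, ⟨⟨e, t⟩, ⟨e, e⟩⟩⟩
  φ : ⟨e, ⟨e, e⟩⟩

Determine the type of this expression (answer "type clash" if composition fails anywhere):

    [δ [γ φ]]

[γ φ]: ⟨⟨t, t⟩, ⟨⟨e, t⟩, ⟨e, e⟩⟩⟩ with ⟨e, ⟨e, e⟩⟩ — neither is a function whose domain matches the other; composition fails here.

type clash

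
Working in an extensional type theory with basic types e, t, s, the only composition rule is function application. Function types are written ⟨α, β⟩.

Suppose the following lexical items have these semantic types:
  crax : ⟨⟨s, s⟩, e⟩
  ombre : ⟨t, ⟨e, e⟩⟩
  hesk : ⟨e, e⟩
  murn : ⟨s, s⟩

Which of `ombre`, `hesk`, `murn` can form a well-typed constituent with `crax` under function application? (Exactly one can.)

ombre : ⟨t, ⟨e, e⟩⟩ — does not combine with crax.
hesk : ⟨e, e⟩ — does not combine with crax.
murn — combines: crax : ⟨⟨s, s⟩, e⟩ takes murn : ⟨s, s⟩ as argument, giving e.

murn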